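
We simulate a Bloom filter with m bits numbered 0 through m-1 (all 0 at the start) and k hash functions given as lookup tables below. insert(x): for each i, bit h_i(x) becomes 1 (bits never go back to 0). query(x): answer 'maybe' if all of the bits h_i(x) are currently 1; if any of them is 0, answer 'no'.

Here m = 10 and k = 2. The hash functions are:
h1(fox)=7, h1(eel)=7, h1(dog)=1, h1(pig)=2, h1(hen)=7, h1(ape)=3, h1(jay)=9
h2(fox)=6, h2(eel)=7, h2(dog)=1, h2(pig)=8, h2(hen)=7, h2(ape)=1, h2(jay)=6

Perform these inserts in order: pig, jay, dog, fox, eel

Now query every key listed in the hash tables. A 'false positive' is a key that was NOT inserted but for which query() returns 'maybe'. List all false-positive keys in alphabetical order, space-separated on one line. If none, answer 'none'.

Answer: hen

Derivation:
Start: bits=0000000000
After insert 'pig': sets bits 2 8 -> bits=0010000010
After insert 'jay': sets bits 6 9 -> bits=0010001011
After insert 'dog': sets bits 1 -> bits=0110001011
After insert 'fox': sets bits 6 7 -> bits=0110001111
After insert 'eel': sets bits 7 -> bits=0110001111
Not inserted: ape hen — query each against bits=0110001111:
query ape: checks bit1=1, bit3=0 (has a 0) -> no => not a false positive
query hen: checks bit7=1 (all 1) -> maybe => FALSE POSITIVE
False positives (alphabetical): hen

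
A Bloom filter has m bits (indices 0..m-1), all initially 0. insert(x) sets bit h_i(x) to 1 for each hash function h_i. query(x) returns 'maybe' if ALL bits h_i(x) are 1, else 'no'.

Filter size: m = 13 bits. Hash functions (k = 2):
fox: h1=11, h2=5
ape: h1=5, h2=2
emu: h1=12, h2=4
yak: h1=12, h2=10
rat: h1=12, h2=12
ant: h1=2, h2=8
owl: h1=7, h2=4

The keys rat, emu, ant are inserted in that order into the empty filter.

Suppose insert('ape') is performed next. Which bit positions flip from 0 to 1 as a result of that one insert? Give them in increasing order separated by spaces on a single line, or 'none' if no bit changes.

Start: bits=0000000000000
After insert 'rat': sets bits 12 -> bits=0000000000001
After insert 'emu': sets bits 4 12 -> bits=0000100000001
After insert 'ant': sets bits 2 8 -> bits=0010100010001
insert 'ape' would touch bits 2 5; currently bit2=1, bit5=0
Bits that are 0 among those (would change 0->1): 5

Answer: 5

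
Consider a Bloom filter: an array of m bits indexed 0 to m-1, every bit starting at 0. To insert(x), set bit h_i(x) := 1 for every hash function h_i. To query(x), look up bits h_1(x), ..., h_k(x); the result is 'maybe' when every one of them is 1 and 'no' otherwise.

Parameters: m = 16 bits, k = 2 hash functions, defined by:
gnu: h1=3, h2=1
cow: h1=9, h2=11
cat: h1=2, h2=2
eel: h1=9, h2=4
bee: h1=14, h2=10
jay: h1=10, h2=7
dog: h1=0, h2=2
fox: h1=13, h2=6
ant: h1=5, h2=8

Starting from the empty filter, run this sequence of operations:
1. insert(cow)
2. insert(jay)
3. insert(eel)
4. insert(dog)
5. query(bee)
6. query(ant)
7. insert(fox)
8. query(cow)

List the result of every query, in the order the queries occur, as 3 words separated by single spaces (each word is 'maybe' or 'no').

Start: bits=0000000000000000
Op 1: insert cow -> sets bits 9 11 -> bits=0000000001010000
Op 2: insert jay -> sets bits 7 10 -> bits=0000000101110000
Op 3: insert eel -> sets bits 4 9 -> bits=0000100101110000
Op 4: insert dog -> sets bits 0 2 -> bits=1010100101110000
Op 5: query bee -> checks bit10=1, bit14=0 (has a 0) -> no
Op 6: query ant -> checks bit5=0, bit8=0 (has a 0) -> no
Op 7: insert fox -> sets bits 6 13 -> bits=1010101101110100
Op 8: query cow -> checks bit9=1, bit11=1 (all 1) -> maybe
Query results in order: no no maybe

Answer: no no maybe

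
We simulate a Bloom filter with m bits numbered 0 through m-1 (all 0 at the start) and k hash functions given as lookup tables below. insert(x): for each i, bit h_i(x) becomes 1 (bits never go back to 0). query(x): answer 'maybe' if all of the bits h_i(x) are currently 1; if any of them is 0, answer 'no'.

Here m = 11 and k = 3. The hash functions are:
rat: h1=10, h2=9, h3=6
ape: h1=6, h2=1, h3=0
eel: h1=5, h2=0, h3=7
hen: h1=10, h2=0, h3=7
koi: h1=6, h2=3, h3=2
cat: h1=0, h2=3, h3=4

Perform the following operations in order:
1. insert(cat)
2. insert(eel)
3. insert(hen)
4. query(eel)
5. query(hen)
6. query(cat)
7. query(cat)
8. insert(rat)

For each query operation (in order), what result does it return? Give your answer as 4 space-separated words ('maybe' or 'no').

Answer: maybe maybe maybe maybe

Derivation:
Start: bits=00000000000
Op 1: insert cat -> sets bits 0 3 4 -> bits=10011000000
Op 2: insert eel -> sets bits 0 5 7 -> bits=10011101000
Op 3: insert hen -> sets bits 0 7 10 -> bits=10011101001
Op 4: query eel -> checks bit0=1, bit5=1, bit7=1 (all 1) -> maybe
Op 5: query hen -> checks bit0=1, bit7=1, bit10=1 (all 1) -> maybe
Op 6: query cat -> checks bit0=1, bit3=1, bit4=1 (all 1) -> maybe
Op 7: query cat -> checks bit0=1, bit3=1, bit4=1 (all 1) -> maybe
Op 8: insert rat -> sets bits 6 9 10 -> bits=10011111011
Query results in order: maybe maybe maybe maybe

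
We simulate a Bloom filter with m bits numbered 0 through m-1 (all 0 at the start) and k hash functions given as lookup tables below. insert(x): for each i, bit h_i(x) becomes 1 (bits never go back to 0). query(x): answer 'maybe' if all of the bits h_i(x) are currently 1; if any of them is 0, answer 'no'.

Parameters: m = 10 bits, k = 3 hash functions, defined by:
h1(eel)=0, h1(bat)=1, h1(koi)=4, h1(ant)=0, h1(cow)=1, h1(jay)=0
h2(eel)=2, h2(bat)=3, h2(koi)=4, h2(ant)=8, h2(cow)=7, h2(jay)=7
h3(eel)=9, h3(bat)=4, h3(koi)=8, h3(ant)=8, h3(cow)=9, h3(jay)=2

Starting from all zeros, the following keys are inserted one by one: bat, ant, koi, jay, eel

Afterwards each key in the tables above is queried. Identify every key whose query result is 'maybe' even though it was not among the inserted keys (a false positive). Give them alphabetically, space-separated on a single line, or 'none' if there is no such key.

Start: bits=0000000000
After insert 'bat': sets bits 1 3 4 -> bits=0101100000
After insert 'ant': sets bits 0 8 -> bits=1101100010
After insert 'koi': sets bits 4 8 -> bits=1101100010
After insert 'jay': sets bits 0 2 7 -> bits=1111100110
After insert 'eel': sets bits 0 2 9 -> bits=1111100111
Not inserted: cow — query each against bits=1111100111:
query cow: checks bit1=1, bit7=1, bit9=1 (all 1) -> maybe => FALSE POSITIVE
False positives (alphabetical): cow

Answer: cow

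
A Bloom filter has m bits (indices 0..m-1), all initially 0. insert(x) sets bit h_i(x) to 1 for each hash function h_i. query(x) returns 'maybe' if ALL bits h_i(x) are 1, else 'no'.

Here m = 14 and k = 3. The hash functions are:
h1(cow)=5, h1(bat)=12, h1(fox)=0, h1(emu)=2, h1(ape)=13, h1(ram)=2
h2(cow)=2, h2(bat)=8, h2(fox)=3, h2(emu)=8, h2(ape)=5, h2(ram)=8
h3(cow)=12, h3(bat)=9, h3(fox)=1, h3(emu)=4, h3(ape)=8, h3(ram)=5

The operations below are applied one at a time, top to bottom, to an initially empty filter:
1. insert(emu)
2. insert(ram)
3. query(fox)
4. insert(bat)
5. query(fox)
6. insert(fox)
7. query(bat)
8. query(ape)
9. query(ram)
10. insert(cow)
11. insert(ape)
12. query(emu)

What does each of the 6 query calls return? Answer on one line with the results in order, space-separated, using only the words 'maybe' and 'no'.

Answer: no no maybe no maybe maybe

Derivation:
Start: bits=00000000000000
Op 1: insert emu -> sets bits 2 4 8 -> bits=00101000100000
Op 2: insert ram -> sets bits 2 5 8 -> bits=00101100100000
Op 3: query fox -> checks bit0=0, bit1=0, bit3=0 (has a 0) -> no
Op 4: insert bat -> sets bits 8 9 12 -> bits=00101100110010
Op 5: query fox -> checks bit0=0, bit1=0, bit3=0 (has a 0) -> no
Op 6: insert fox -> sets bits 0 1 3 -> bits=11111100110010
Op 7: query bat -> checks bit8=1, bit9=1, bit12=1 (all 1) -> maybe
Op 8: query ape -> checks bit5=1, bit8=1, bit13=0 (has a 0) -> no
Op 9: query ram -> checks bit2=1, bit5=1, bit8=1 (all 1) -> maybe
Op 10: insert cow -> sets bits 2 5 12 -> bits=11111100110010
Op 11: insert ape -> sets bits 5 8 13 -> bits=11111100110011
Op 12: query emu -> checks bit2=1, bit4=1, bit8=1 (all 1) -> maybe
Query results in order: no no maybe no maybe maybe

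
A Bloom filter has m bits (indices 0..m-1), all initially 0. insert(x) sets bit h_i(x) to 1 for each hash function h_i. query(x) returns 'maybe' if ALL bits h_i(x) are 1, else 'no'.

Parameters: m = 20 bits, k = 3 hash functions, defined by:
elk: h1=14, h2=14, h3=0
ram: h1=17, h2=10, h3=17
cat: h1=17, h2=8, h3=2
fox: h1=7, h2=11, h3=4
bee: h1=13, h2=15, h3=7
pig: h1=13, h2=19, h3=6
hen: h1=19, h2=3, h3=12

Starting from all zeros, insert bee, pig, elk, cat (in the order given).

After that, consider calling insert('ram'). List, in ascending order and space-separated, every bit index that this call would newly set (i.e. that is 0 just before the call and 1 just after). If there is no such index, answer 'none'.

Answer: 10

Derivation:
Start: bits=00000000000000000000
After insert 'bee': sets bits 7 13 15 -> bits=00000001000001010000
After insert 'pig': sets bits 6 13 19 -> bits=00000011000001010001
After insert 'elk': sets bits 0 14 -> bits=10000011000001110001
After insert 'cat': sets bits 2 8 17 -> bits=10100011100001110101
insert 'ram' would touch bits 10 17; currently bit10=0, bit17=1
Bits that are 0 among those (would change 0->1): 10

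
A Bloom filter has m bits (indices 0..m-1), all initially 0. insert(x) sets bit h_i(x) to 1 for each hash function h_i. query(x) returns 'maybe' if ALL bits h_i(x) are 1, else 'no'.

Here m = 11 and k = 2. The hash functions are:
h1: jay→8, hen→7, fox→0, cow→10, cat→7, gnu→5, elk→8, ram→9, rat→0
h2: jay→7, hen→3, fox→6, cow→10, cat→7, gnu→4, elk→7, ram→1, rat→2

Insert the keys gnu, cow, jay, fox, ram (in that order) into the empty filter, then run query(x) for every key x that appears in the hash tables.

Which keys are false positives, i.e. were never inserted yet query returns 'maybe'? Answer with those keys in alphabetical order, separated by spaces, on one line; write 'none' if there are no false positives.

Start: bits=00000000000
After insert 'gnu': sets bits 4 5 -> bits=00001100000
After insert 'cow': sets bits 10 -> bits=00001100001
After insert 'jay': sets bits 7 8 -> bits=00001101101
After insert 'fox': sets bits 0 6 -> bits=10001111101
After insert 'ram': sets bits 1 9 -> bits=11001111111
Not inserted: cat elk hen rat — query each against bits=11001111111:
query cat: checks bit7=1 (all 1) -> maybe => FALSE POSITIVE
query elk: checks bit7=1, bit8=1 (all 1) -> maybe => FALSE POSITIVE
query hen: checks bit3=0, bit7=1 (has a 0) -> no => not a false positive
query rat: checks bit0=1, bit2=0 (has a 0) -> no => not a false positive
False positives (alphabetical): cat elk

Answer: cat elk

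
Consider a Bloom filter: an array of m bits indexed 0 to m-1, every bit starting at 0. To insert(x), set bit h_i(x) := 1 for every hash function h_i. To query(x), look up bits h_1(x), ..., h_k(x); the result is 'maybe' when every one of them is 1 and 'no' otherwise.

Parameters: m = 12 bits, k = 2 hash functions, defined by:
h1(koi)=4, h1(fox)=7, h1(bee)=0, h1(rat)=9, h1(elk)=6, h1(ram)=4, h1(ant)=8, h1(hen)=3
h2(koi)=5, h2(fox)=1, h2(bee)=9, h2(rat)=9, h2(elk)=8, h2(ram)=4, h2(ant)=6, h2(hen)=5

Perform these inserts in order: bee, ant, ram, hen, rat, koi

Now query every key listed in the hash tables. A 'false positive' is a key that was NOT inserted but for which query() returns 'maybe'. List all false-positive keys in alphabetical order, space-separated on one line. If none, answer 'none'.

Answer: elk

Derivation:
Start: bits=000000000000
After insert 'bee': sets bits 0 9 -> bits=100000000100
After insert 'ant': sets bits 6 8 -> bits=100000101100
After insert 'ram': sets bits 4 -> bits=100010101100
After insert 'hen': sets bits 3 5 -> bits=100111101100
After insert 'rat': sets bits 9 -> bits=100111101100
After insert 'koi': sets bits 4 5 -> bits=100111101100
Not inserted: elk fox — query each against bits=100111101100:
query elk: checks bit6=1, bit8=1 (all 1) -> maybe => FALSE POSITIVE
query fox: checks bit1=0, bit7=0 (has a 0) -> no => not a false positive
False positives (alphabetical): elk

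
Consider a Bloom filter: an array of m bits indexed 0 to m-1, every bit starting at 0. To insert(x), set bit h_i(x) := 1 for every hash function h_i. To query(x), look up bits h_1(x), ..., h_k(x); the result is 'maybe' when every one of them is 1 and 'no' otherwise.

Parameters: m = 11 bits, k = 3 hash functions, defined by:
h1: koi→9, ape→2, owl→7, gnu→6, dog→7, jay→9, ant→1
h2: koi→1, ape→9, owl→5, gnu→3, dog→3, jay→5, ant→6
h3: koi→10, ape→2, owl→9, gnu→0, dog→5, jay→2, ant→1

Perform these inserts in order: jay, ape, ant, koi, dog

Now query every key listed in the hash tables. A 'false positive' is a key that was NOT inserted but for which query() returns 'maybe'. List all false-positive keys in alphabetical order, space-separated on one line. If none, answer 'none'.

Answer: owl

Derivation:
Start: bits=00000000000
After insert 'jay': sets bits 2 5 9 -> bits=00100100010
After insert 'ape': sets bits 2 9 -> bits=00100100010
After insert 'ant': sets bits 1 6 -> bits=01100110010
After insert 'koi': sets bits 1 9 10 -> bits=01100110011
After insert 'dog': sets bits 3 5 7 -> bits=01110111011
Not inserted: gnu owl — query each against bits=01110111011:
query gnu: checks bit0=0, bit3=1, bit6=1 (has a 0) -> no => not a false positive
query owl: checks bit5=1, bit7=1, bit9=1 (all 1) -> maybe => FALSE POSITIVE
False positives (alphabetical): owl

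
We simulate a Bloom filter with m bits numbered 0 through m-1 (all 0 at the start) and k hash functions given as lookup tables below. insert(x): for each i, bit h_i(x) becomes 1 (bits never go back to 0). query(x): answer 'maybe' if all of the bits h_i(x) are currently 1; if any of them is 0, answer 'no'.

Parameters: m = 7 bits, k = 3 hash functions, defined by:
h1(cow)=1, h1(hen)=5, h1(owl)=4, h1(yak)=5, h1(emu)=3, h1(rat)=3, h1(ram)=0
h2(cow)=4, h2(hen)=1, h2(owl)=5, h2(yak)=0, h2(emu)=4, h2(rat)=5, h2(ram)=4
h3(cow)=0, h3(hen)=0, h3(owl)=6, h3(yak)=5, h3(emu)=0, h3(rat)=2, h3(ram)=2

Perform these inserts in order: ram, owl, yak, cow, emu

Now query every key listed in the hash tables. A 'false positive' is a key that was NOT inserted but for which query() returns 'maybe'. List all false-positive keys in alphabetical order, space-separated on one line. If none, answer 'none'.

Start: bits=0000000
After insert 'ram': sets bits 0 2 4 -> bits=1010100
After insert 'owl': sets bits 4 5 6 -> bits=1010111
After insert 'yak': sets bits 0 5 -> bits=1010111
After insert 'cow': sets bits 0 1 4 -> bits=1110111
After insert 'emu': sets bits 0 3 4 -> bits=1111111
Not inserted: hen rat — query each against bits=1111111:
query hen: checks bit0=1, bit1=1, bit5=1 (all 1) -> maybe => FALSE POSITIVE
query rat: checks bit2=1, bit3=1, bit5=1 (all 1) -> maybe => FALSE POSITIVE
False positives (alphabetical): hen rat

Answer: hen rat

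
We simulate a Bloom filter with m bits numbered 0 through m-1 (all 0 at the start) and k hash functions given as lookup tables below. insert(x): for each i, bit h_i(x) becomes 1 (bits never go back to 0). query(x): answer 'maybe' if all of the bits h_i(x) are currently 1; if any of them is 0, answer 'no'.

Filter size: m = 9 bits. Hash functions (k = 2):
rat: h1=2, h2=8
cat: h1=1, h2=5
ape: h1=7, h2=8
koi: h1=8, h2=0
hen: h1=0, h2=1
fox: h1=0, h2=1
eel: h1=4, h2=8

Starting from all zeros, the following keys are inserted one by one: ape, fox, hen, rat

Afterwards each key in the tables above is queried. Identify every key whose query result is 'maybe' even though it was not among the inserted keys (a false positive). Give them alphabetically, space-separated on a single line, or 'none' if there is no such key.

Start: bits=000000000
After insert 'ape': sets bits 7 8 -> bits=000000011
After insert 'fox': sets bits 0 1 -> bits=110000011
After insert 'hen': sets bits 0 1 -> bits=110000011
After insert 'rat': sets bits 2 8 -> bits=111000011
Not inserted: cat eel koi — query each against bits=111000011:
query cat: checks bit1=1, bit5=0 (has a 0) -> no => not a false positive
query eel: checks bit4=0, bit8=1 (has a 0) -> no => not a false positive
query koi: checks bit0=1, bit8=1 (all 1) -> maybe => FALSE POSITIVE
False positives (alphabetical): koi

Answer: koi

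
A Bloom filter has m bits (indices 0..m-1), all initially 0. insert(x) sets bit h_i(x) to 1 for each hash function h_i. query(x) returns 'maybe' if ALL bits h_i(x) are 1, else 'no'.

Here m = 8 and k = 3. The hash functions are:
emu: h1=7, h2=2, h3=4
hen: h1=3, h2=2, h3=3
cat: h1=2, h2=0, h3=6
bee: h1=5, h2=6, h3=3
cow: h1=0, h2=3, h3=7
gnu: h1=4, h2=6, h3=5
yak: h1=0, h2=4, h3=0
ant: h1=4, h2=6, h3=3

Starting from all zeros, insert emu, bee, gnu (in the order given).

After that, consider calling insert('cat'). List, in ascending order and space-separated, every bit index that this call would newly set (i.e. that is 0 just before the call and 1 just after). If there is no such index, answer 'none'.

Start: bits=00000000
After insert 'emu': sets bits 2 4 7 -> bits=00101001
After insert 'bee': sets bits 3 5 6 -> bits=00111111
After insert 'gnu': sets bits 4 5 6 -> bits=00111111
insert 'cat' would touch bits 0 2 6; currently bit0=0, bit2=1, bit6=1
Bits that are 0 among those (would change 0->1): 0

Answer: 0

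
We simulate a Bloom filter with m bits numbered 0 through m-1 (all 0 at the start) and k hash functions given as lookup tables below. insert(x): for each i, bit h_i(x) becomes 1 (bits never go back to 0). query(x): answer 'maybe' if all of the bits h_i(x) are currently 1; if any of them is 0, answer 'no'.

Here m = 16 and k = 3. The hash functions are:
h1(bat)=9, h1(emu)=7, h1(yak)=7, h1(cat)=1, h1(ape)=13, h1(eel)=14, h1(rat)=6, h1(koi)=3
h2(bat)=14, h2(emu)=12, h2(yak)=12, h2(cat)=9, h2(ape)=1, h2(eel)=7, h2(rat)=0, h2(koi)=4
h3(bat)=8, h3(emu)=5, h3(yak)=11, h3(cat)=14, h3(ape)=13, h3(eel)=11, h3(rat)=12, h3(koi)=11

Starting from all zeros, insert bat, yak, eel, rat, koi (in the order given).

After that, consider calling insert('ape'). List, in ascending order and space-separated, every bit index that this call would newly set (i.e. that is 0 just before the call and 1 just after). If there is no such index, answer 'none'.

Start: bits=0000000000000000
After insert 'bat': sets bits 8 9 14 -> bits=0000000011000010
After insert 'yak': sets bits 7 11 12 -> bits=0000000111011010
After insert 'eel': sets bits 7 11 14 -> bits=0000000111011010
After insert 'rat': sets bits 0 6 12 -> bits=1000001111011010
After insert 'koi': sets bits 3 4 11 -> bits=1001101111011010
insert 'ape' would touch bits 1 13; currently bit1=0, bit13=0
Bits that are 0 among those (would change 0->1): 1 13

Answer: 1 13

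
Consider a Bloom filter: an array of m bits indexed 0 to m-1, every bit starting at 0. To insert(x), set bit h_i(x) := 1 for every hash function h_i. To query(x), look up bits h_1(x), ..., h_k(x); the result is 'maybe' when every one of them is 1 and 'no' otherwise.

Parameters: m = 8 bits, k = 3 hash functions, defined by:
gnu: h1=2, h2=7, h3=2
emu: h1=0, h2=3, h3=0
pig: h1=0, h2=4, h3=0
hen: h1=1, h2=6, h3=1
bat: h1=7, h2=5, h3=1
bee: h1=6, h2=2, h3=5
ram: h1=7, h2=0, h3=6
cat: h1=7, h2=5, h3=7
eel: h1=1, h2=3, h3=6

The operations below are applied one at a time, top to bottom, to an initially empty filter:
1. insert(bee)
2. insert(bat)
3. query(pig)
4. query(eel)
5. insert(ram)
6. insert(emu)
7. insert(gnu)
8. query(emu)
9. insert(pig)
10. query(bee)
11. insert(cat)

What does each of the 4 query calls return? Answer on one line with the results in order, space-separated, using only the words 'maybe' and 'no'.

Start: bits=00000000
Op 1: insert bee -> sets bits 2 5 6 -> bits=00100110
Op 2: insert bat -> sets bits 1 5 7 -> bits=01100111
Op 3: query pig -> checks bit0=0, bit4=0 (has a 0) -> no
Op 4: query eel -> checks bit1=1, bit3=0, bit6=1 (has a 0) -> no
Op 5: insert ram -> sets bits 0 6 7 -> bits=11100111
Op 6: insert emu -> sets bits 0 3 -> bits=11110111
Op 7: insert gnu -> sets bits 2 7 -> bits=11110111
Op 8: query emu -> checks bit0=1, bit3=1 (all 1) -> maybe
Op 9: insert pig -> sets bits 0 4 -> bits=11111111
Op 10: query bee -> checks bit2=1, bit5=1, bit6=1 (all 1) -> maybe
Op 11: insert cat -> sets bits 5 7 -> bits=11111111
Query results in order: no no maybe maybe

Answer: no no maybe maybe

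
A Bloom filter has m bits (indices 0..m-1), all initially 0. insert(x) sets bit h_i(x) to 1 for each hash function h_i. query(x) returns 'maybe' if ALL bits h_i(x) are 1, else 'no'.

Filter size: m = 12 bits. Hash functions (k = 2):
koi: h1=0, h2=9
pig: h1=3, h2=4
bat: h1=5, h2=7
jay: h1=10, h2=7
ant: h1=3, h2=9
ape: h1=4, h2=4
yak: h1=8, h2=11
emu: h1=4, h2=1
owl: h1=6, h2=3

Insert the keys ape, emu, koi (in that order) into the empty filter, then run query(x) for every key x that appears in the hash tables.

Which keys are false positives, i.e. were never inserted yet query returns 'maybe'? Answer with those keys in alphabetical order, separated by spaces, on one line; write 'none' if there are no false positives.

Answer: none

Derivation:
Start: bits=000000000000
After insert 'ape': sets bits 4 -> bits=000010000000
After insert 'emu': sets bits 1 4 -> bits=010010000000
After insert 'koi': sets bits 0 9 -> bits=110010000100
Not inserted: ant bat jay owl pig yak — query each against bits=110010000100:
query ant: checks bit3=0, bit9=1 (has a 0) -> no => not a false positive
query bat: checks bit5=0, bit7=0 (has a 0) -> no => not a false positive
query jay: checks bit7=0, bit10=0 (has a 0) -> no => not a false positive
query owl: checks bit3=0, bit6=0 (has a 0) -> no => not a false positive
query pig: checks bit3=0, bit4=1 (has a 0) -> no => not a false positive
query yak: checks bit8=0, bit11=0 (has a 0) -> no => not a false positive
False positives (alphabetical): none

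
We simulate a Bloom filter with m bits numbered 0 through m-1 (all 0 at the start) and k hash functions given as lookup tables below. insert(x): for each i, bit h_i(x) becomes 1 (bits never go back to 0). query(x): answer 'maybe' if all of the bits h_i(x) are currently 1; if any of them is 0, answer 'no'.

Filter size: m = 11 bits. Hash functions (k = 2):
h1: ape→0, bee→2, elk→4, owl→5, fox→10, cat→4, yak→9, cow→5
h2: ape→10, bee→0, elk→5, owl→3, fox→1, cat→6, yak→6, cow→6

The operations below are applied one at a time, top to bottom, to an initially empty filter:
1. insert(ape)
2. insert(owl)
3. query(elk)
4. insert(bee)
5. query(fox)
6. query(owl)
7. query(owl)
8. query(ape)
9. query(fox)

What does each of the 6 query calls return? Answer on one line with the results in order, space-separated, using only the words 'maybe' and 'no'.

Answer: no no maybe maybe maybe no

Derivation:
Start: bits=00000000000
Op 1: insert ape -> sets bits 0 10 -> bits=10000000001
Op 2: insert owl -> sets bits 3 5 -> bits=10010100001
Op 3: query elk -> checks bit4=0, bit5=1 (has a 0) -> no
Op 4: insert bee -> sets bits 0 2 -> bits=10110100001
Op 5: query fox -> checks bit1=0, bit10=1 (has a 0) -> no
Op 6: query owl -> checks bit3=1, bit5=1 (all 1) -> maybe
Op 7: query owl -> checks bit3=1, bit5=1 (all 1) -> maybe
Op 8: query ape -> checks bit0=1, bit10=1 (all 1) -> maybe
Op 9: query fox -> checks bit1=0, bit10=1 (has a 0) -> no
Query results in order: no no maybe maybe maybe no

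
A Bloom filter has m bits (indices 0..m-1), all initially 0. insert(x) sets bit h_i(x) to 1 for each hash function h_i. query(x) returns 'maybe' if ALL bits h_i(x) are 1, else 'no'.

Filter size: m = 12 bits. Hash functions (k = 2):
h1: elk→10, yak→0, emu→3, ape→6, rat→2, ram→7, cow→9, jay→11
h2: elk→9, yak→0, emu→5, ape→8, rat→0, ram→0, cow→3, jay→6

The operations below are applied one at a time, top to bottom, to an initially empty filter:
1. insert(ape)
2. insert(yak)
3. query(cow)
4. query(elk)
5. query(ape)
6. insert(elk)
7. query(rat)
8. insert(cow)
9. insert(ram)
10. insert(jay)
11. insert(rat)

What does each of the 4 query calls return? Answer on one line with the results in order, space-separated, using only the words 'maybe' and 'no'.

Start: bits=000000000000
Op 1: insert ape -> sets bits 6 8 -> bits=000000101000
Op 2: insert yak -> sets bits 0 -> bits=100000101000
Op 3: query cow -> checks bit3=0, bit9=0 (has a 0) -> no
Op 4: query elk -> checks bit9=0, bit10=0 (has a 0) -> no
Op 5: query ape -> checks bit6=1, bit8=1 (all 1) -> maybe
Op 6: insert elk -> sets bits 9 10 -> bits=100000101110
Op 7: query rat -> checks bit0=1, bit2=0 (has a 0) -> no
Op 8: insert cow -> sets bits 3 9 -> bits=100100101110
Op 9: insert ram -> sets bits 0 7 -> bits=100100111110
Op 10: insert jay -> sets bits 6 11 -> bits=100100111111
Op 11: insert rat -> sets bits 0 2 -> bits=101100111111
Query results in order: no no maybe no

Answer: no no maybe no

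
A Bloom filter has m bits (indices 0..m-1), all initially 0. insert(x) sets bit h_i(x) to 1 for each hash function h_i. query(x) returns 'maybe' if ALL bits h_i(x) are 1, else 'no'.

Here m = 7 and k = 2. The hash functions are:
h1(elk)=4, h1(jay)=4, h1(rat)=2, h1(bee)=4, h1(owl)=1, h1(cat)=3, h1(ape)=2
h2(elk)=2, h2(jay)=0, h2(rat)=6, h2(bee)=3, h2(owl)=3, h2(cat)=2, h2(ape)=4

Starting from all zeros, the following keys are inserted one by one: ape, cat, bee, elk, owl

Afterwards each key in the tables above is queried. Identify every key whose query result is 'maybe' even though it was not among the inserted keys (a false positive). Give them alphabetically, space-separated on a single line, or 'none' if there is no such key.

Start: bits=0000000
After insert 'ape': sets bits 2 4 -> bits=0010100
After insert 'cat': sets bits 2 3 -> bits=0011100
After insert 'bee': sets bits 3 4 -> bits=0011100
After insert 'elk': sets bits 2 4 -> bits=0011100
After insert 'owl': sets bits 1 3 -> bits=0111100
Not inserted: jay rat — query each against bits=0111100:
query jay: checks bit0=0, bit4=1 (has a 0) -> no => not a false positive
query rat: checks bit2=1, bit6=0 (has a 0) -> no => not a false positive
False positives (alphabetical): none

Answer: none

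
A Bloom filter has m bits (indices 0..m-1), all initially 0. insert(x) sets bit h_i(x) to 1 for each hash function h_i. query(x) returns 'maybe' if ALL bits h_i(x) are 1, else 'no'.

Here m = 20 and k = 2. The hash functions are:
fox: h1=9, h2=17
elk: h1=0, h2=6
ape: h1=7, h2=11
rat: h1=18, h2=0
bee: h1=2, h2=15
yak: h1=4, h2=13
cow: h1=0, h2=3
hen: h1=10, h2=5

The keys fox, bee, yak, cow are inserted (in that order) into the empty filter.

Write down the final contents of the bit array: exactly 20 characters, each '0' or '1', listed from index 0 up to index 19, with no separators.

Answer: 10111000010001010100

Derivation:
Start: bits=00000000000000000000
After insert 'fox': sets bits 9 17 -> bits=00000000010000000100
After insert 'bee': sets bits 2 15 -> bits=00100000010000010100
After insert 'yak': sets bits 4 13 -> bits=00101000010001010100
After insert 'cow': sets bits 0 3 -> bits=10111000010001010100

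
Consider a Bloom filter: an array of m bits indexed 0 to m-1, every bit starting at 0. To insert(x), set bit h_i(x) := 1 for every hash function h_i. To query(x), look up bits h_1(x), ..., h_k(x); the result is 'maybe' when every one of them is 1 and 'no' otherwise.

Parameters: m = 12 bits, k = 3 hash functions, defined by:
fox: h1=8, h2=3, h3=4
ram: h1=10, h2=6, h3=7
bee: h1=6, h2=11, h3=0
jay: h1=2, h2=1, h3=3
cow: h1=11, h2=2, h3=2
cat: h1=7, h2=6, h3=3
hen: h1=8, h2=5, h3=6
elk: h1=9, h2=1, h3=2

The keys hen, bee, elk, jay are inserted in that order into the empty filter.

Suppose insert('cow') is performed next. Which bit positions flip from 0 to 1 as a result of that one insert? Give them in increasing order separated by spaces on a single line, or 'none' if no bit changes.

Answer: none

Derivation:
Start: bits=000000000000
After insert 'hen': sets bits 5 6 8 -> bits=000001101000
After insert 'bee': sets bits 0 6 11 -> bits=100001101001
After insert 'elk': sets bits 1 2 9 -> bits=111001101101
After insert 'jay': sets bits 1 2 3 -> bits=111101101101
insert 'cow' would touch bits 2 11; currently bit2=1, bit11=1
Bits that are 0 among those (would change 0->1): none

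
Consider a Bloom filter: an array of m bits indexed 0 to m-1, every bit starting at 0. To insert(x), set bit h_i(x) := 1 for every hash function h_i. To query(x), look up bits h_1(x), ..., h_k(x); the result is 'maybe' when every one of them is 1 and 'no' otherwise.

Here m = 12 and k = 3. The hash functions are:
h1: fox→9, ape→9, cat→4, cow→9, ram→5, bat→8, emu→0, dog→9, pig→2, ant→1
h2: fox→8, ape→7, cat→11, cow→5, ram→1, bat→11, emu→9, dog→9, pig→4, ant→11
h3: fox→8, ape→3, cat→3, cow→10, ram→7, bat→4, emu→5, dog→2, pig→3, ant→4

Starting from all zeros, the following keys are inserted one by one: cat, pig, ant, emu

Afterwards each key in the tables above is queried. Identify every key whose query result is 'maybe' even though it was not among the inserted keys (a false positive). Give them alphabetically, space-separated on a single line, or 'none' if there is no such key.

Answer: dog

Derivation:
Start: bits=000000000000
After insert 'cat': sets bits 3 4 11 -> bits=000110000001
After insert 'pig': sets bits 2 3 4 -> bits=001110000001
After insert 'ant': sets bits 1 4 11 -> bits=011110000001
After insert 'emu': sets bits 0 5 9 -> bits=111111000101
Not inserted: ape bat cow dog fox ram — query each against bits=111111000101:
query ape: checks bit3=1, bit7=0, bit9=1 (has a 0) -> no => not a false positive
query bat: checks bit4=1, bit8=0, bit11=1 (has a 0) -> no => not a false positive
query cow: checks bit5=1, bit9=1, bit10=0 (has a 0) -> no => not a false positive
query dog: checks bit2=1, bit9=1 (all 1) -> maybe => FALSE POSITIVE
query fox: checks bit8=0, bit9=1 (has a 0) -> no => not a false positive
query ram: checks bit1=1, bit5=1, bit7=0 (has a 0) -> no => not a false positive
False positives (alphabetical): dog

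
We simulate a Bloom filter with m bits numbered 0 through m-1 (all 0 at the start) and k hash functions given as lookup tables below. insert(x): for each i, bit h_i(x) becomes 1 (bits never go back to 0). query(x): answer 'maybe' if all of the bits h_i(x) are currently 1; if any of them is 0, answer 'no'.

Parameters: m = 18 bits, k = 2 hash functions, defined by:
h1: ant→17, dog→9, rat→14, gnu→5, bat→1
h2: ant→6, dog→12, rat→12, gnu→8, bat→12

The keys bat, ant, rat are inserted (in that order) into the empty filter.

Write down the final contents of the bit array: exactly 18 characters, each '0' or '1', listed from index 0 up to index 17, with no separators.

Start: bits=000000000000000000
After insert 'bat': sets bits 1 12 -> bits=010000000000100000
After insert 'ant': sets bits 6 17 -> bits=010000100000100001
After insert 'rat': sets bits 12 14 -> bits=010000100000101001

Answer: 010000100000101001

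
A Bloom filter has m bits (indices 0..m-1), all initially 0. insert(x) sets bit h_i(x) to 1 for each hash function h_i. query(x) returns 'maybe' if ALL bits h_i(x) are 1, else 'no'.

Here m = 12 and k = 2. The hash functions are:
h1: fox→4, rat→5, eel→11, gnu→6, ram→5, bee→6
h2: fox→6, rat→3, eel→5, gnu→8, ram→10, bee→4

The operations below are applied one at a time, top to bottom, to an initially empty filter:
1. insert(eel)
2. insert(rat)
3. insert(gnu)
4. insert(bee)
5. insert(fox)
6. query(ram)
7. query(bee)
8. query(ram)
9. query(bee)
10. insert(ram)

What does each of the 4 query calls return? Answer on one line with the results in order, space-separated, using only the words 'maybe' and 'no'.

Start: bits=000000000000
Op 1: insert eel -> sets bits 5 11 -> bits=000001000001
Op 2: insert rat -> sets bits 3 5 -> bits=000101000001
Op 3: insert gnu -> sets bits 6 8 -> bits=000101101001
Op 4: insert bee -> sets bits 4 6 -> bits=000111101001
Op 5: insert fox -> sets bits 4 6 -> bits=000111101001
Op 6: query ram -> checks bit5=1, bit10=0 (has a 0) -> no
Op 7: query bee -> checks bit4=1, bit6=1 (all 1) -> maybe
Op 8: query ram -> checks bit5=1, bit10=0 (has a 0) -> no
Op 9: query bee -> checks bit4=1, bit6=1 (all 1) -> maybe
Op 10: insert ram -> sets bits 5 10 -> bits=000111101011
Query results in order: no maybe no maybe

Answer: no maybe no maybe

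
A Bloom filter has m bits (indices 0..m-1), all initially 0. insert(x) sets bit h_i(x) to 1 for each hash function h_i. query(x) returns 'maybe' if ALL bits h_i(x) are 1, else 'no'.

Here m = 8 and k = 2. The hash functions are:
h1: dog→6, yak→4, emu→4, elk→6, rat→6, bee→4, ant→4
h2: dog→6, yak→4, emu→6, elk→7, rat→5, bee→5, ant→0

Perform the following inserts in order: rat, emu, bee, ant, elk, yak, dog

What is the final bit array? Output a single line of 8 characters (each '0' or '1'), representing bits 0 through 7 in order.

Answer: 10001111

Derivation:
Start: bits=00000000
After insert 'rat': sets bits 5 6 -> bits=00000110
After insert 'emu': sets bits 4 6 -> bits=00001110
After insert 'bee': sets bits 4 5 -> bits=00001110
After insert 'ant': sets bits 0 4 -> bits=10001110
After insert 'elk': sets bits 6 7 -> bits=10001111
After insert 'yak': sets bits 4 -> bits=10001111
After insert 'dog': sets bits 6 -> bits=10001111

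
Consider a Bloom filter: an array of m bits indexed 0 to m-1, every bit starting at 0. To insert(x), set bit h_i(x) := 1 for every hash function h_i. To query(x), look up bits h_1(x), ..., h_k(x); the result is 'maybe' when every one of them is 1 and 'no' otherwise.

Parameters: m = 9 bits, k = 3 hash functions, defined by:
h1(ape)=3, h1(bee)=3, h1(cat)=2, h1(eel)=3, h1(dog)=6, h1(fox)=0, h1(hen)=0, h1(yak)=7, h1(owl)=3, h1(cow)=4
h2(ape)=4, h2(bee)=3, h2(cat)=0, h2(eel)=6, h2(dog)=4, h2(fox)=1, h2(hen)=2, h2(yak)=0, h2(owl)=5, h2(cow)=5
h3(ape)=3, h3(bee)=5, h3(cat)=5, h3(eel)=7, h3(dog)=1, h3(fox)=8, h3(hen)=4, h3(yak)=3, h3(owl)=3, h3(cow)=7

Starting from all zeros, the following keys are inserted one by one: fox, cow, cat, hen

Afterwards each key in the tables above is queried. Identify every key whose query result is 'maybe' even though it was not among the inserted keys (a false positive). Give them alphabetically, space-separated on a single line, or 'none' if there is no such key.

Start: bits=000000000
After insert 'fox': sets bits 0 1 8 -> bits=110000001
After insert 'cow': sets bits 4 5 7 -> bits=110011011
After insert 'cat': sets bits 0 2 5 -> bits=111011011
After insert 'hen': sets bits 0 2 4 -> bits=111011011
Not inserted: ape bee dog eel owl yak — query each against bits=111011011:
query ape: checks bit3=0, bit4=1 (has a 0) -> no => not a false positive
query bee: checks bit3=0, bit5=1 (has a 0) -> no => not a false positive
query dog: checks bit1=1, bit4=1, bit6=0 (has a 0) -> no => not a false positive
query eel: checks bit3=0, bit6=0, bit7=1 (has a 0) -> no => not a false positive
query owl: checks bit3=0, bit5=1 (has a 0) -> no => not a false positive
query yak: checks bit0=1, bit3=0, bit7=1 (has a 0) -> no => not a false positive
False positives (alphabetical): none

Answer: none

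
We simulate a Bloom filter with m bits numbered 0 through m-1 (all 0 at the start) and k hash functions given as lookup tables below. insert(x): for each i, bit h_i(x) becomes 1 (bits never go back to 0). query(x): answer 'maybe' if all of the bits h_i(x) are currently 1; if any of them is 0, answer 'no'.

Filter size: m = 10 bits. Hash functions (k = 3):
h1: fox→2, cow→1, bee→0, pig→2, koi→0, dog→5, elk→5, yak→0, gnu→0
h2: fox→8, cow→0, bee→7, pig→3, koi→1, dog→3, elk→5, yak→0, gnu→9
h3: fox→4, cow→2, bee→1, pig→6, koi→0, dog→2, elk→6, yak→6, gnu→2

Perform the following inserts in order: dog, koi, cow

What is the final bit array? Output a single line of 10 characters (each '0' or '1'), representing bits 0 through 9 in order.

Start: bits=0000000000
After insert 'dog': sets bits 2 3 5 -> bits=0011010000
After insert 'koi': sets bits 0 1 -> bits=1111010000
After insert 'cow': sets bits 0 1 2 -> bits=1111010000

Answer: 1111010000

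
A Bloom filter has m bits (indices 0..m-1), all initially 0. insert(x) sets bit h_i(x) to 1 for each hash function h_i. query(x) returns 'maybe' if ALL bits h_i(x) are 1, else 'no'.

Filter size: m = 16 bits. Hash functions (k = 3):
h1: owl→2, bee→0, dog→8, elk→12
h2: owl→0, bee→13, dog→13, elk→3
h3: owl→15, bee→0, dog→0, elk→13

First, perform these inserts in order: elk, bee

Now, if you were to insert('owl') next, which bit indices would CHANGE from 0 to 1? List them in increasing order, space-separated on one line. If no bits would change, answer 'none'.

Answer: 2 15

Derivation:
Start: bits=0000000000000000
After insert 'elk': sets bits 3 12 13 -> bits=0001000000001100
After insert 'bee': sets bits 0 13 -> bits=1001000000001100
insert 'owl' would touch bits 0 2 15; currently bit0=1, bit2=0, bit15=0
Bits that are 0 among those (would change 0->1): 2 15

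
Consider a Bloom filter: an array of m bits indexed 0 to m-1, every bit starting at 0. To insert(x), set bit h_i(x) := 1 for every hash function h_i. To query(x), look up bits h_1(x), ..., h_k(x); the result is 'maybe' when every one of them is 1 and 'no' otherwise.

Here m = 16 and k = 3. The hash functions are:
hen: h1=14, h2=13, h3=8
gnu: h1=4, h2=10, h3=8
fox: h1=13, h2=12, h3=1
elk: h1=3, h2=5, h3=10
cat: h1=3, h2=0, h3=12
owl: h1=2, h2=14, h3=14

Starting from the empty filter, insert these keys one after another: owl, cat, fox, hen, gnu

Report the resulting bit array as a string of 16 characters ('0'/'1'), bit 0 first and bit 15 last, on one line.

Start: bits=0000000000000000
After insert 'owl': sets bits 2 14 -> bits=0010000000000010
After insert 'cat': sets bits 0 3 12 -> bits=1011000000001010
After insert 'fox': sets bits 1 12 13 -> bits=1111000000001110
After insert 'hen': sets bits 8 13 14 -> bits=1111000010001110
After insert 'gnu': sets bits 4 8 10 -> bits=1111100010101110

Answer: 1111100010101110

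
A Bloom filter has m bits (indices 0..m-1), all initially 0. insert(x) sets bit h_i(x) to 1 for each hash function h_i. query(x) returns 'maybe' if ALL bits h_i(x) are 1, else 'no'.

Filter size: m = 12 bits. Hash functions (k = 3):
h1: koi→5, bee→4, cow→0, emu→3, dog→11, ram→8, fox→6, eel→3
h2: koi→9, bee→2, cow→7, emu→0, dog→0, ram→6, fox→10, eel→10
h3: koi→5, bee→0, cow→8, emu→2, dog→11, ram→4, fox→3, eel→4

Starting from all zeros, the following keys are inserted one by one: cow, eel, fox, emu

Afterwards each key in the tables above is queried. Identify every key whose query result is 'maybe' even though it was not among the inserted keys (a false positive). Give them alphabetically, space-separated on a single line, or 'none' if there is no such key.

Start: bits=000000000000
After insert 'cow': sets bits 0 7 8 -> bits=100000011000
After insert 'eel': sets bits 3 4 10 -> bits=100110011010
After insert 'fox': sets bits 3 6 10 -> bits=100110111010
After insert 'emu': sets bits 0 2 3 -> bits=101110111010
Not inserted: bee dog koi ram — query each against bits=101110111010:
query bee: checks bit0=1, bit2=1, bit4=1 (all 1) -> maybe => FALSE POSITIVE
query dog: checks bit0=1, bit11=0 (has a 0) -> no => not a false positive
query koi: checks bit5=0, bit9=0 (has a 0) -> no => not a false positive
query ram: checks bit4=1, bit6=1, bit8=1 (all 1) -> maybe => FALSE POSITIVE
False positives (alphabetical): bee ram

Answer: bee ram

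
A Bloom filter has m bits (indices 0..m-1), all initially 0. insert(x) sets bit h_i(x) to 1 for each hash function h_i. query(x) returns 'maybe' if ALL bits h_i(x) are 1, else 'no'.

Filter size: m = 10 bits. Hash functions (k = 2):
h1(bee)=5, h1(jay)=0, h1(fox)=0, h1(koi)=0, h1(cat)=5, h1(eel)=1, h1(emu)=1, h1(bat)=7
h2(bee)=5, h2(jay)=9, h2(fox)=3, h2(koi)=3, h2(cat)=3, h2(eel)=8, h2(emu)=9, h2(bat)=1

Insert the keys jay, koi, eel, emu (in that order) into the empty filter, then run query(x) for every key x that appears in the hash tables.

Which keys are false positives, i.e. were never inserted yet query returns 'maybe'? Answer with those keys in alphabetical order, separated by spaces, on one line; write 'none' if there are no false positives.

Start: bits=0000000000
After insert 'jay': sets bits 0 9 -> bits=1000000001
After insert 'koi': sets bits 0 3 -> bits=1001000001
After insert 'eel': sets bits 1 8 -> bits=1101000011
After insert 'emu': sets bits 1 9 -> bits=1101000011
Not inserted: bat bee cat fox — query each against bits=1101000011:
query bat: checks bit1=1, bit7=0 (has a 0) -> no => not a false positive
query bee: checks bit5=0 (has a 0) -> no => not a false positive
query cat: checks bit3=1, bit5=0 (has a 0) -> no => not a false positive
query fox: checks bit0=1, bit3=1 (all 1) -> maybe => FALSE POSITIVE
False positives (alphabetical): fox

Answer: fox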